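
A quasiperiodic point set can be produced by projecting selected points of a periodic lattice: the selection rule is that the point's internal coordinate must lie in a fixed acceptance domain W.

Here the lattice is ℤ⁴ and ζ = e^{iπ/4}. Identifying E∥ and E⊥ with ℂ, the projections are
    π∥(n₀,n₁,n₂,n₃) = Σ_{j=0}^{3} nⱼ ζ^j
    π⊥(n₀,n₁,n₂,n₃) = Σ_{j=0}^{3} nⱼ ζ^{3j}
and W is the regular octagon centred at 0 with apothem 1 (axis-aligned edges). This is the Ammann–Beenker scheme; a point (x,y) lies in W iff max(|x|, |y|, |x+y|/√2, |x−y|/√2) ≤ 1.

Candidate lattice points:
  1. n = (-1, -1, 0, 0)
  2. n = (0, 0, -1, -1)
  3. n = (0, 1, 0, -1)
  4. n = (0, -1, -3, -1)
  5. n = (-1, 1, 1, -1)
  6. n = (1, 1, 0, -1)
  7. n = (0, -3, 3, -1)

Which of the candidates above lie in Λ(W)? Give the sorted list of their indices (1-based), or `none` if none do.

1, 2, 6

π⊥(n) = n₀ + n₁ζ³ + n₂ζ⁶ + n₃ζ⁹ where ζ = e^{iπ/4}.
candidate 1: n = (-1, -1, 0, 0) → π⊥ ≈ (-0.29289, -0.70711); max(|x|,|y|,|x±y|/√2) = 0.70711 ≤ 1 ⇒ ∈ W
candidate 2: n = (0, 0, -1, -1) → π⊥ ≈ (-0.70711, +0.29289); max(|x|,|y|,|x±y|/√2) = 0.70711 ≤ 1 ⇒ ∈ W
candidate 3: n = (0, 1, 0, -1) → π⊥ ≈ (-1.41421, +0.00000); max(|x|,|y|,|x±y|/√2) = 1.41421 > 1 ⇒ ∉ W
candidate 4: n = (0, -1, -3, -1) → π⊥ ≈ (+0.00000, +1.58579); max(|x|,|y|,|x±y|/√2) = 1.58579 > 1 ⇒ ∉ W
candidate 5: n = (-1, 1, 1, -1) → π⊥ ≈ (-2.41421, -1.00000); max(|x|,|y|,|x±y|/√2) = 2.41421 > 1 ⇒ ∉ W
candidate 6: n = (1, 1, 0, -1) → π⊥ ≈ (-0.41421, +0.00000); max(|x|,|y|,|x±y|/√2) = 0.41421 ≤ 1 ⇒ ∈ W
candidate 7: n = (0, -3, 3, -1) → π⊥ ≈ (+1.41421, -5.82843); max(|x|,|y|,|x±y|/√2) = 5.82843 > 1 ⇒ ∉ W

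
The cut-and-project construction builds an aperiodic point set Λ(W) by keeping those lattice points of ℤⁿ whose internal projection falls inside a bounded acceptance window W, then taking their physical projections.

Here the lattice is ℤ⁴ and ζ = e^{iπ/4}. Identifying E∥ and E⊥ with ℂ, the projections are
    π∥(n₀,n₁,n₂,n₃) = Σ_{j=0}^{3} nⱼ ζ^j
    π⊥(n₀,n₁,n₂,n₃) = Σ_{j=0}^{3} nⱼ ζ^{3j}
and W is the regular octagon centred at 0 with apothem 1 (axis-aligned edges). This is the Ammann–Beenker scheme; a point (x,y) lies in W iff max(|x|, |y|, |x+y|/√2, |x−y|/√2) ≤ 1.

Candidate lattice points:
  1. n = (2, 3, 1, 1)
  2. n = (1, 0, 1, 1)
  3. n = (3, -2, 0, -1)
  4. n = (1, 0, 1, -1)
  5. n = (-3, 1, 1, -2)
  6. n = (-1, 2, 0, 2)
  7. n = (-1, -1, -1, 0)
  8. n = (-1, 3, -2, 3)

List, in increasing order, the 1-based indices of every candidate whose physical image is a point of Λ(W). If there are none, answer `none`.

With ζ = e^{iπ/4} the internal vectors are ζ^0,ζ^3,ζ^6,ζ^9.
#1 (2, 3, 1, 1): internal (0.58579, 1.82843); octagon support 1.82843 vs apothem 1 → ∉ W
#2 (1, 0, 1, 1): internal (1.70711, -0.29289); octagon support 1.70711 vs apothem 1 → ∉ W
#3 (3, -2, 0, -1): internal (3.70711, -2.12132); octagon support 4.12132 vs apothem 1 → ∉ W
#4 (1, 0, 1, -1): internal (0.29289, -1.70711); octagon support 1.70711 vs apothem 1 → ∉ W
#5 (-3, 1, 1, -2): internal (-5.12132, -1.70711); octagon support 5.12132 vs apothem 1 → ∉ W
#6 (-1, 2, 0, 2): internal (-1.00000, 2.82843); octagon support 2.82843 vs apothem 1 → ∉ W
#7 (-1, -1, -1, 0): internal (-0.29289, 0.29289); octagon support 0.41421 vs apothem 1 → ∈ W
#8 (-1, 3, -2, 3): internal (-1.00000, 6.24264); octagon support 6.24264 vs apothem 1 → ∉ W

7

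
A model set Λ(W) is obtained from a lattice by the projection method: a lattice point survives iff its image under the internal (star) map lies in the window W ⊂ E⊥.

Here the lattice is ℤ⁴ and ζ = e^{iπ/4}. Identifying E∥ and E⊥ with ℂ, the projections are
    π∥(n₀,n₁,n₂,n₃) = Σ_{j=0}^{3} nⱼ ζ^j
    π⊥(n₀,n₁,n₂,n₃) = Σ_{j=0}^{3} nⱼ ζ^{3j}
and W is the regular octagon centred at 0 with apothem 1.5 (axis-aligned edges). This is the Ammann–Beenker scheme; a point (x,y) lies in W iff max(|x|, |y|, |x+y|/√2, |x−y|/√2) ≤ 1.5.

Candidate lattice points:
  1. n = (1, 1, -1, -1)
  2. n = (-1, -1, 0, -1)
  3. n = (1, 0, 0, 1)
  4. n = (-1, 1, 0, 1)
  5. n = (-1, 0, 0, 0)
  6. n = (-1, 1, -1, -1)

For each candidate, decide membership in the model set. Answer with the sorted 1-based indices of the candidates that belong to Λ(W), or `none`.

1, 5

Internal map: ζ^{3j} for j=0..3 gives (1,0), (−√2/2,√2/2), (0,−1), (√2/2,√2/2).
candidate 1: n = (1, 1, -1, -1) → π⊥ ≈ (-0.414214, +1.000000); max(|x|,|y|,|x±y|/√2) = 1.000000 ≤ 1.5 ⇒ ∈ W
candidate 2: n = (-1, -1, 0, -1) → π⊥ ≈ (-1.000000, -1.414214); max(|x|,|y|,|x±y|/√2) = 1.707107 > 1.5 ⇒ ∉ W
candidate 3: n = (1, 0, 0, 1) → π⊥ ≈ (+1.707107, +0.707107); max(|x|,|y|,|x±y|/√2) = 1.707107 > 1.5 ⇒ ∉ W
candidate 4: n = (-1, 1, 0, 1) → π⊥ ≈ (-1.000000, +1.414214); max(|x|,|y|,|x±y|/√2) = 1.707107 > 1.5 ⇒ ∉ W
candidate 5: n = (-1, 0, 0, 0) → π⊥ ≈ (-1.000000, +0.000000); max(|x|,|y|,|x±y|/√2) = 1.000000 ≤ 1.5 ⇒ ∈ W
candidate 6: n = (-1, 1, -1, -1) → π⊥ ≈ (-2.414214, +1.000000); max(|x|,|y|,|x±y|/√2) = 2.414214 > 1.5 ⇒ ∉ W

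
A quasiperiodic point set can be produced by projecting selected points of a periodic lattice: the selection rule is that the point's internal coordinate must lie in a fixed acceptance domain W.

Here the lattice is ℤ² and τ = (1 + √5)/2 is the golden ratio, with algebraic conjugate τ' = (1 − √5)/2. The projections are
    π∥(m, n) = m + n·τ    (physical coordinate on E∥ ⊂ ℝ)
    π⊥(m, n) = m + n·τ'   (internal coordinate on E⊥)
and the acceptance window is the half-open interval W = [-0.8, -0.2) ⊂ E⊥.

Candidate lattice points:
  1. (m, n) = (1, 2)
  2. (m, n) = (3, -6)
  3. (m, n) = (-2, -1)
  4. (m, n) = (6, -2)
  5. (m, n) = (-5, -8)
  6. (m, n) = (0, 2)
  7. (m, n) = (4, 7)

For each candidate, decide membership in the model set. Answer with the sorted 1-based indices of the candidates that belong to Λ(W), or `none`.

τ' = (1−√5)/2 ≈ -0.61803.
#1 (1,2): internal coord 1 + (2)·τ' = -0.23607; -0.23607 ∈ [-0.8, -0.2) → IN Λ
#2 (3,-6): internal coord 3 + (-6)·τ' = +6.70820; +6.70820 ∉ [-0.8, -0.2) → out
#3 (-2,-1): internal coord -2 + (-1)·τ' = -1.38197; -1.38197 ∉ [-0.8, -0.2) → out
#4 (6,-2): internal coord 6 + (-2)·τ' = +7.23607; +7.23607 ∉ [-0.8, -0.2) → out
#5 (-5,-8): internal coord -5 + (-8)·τ' = -0.05573; -0.05573 ∉ [-0.8, -0.2) → out
#6 (0,2): internal coord 0 + (2)·τ' = -1.23607; -1.23607 ∉ [-0.8, -0.2) → out
#7 (4,7): internal coord 4 + (7)·τ' = -0.32624; -0.32624 ∈ [-0.8, -0.2) → IN Λ

1, 7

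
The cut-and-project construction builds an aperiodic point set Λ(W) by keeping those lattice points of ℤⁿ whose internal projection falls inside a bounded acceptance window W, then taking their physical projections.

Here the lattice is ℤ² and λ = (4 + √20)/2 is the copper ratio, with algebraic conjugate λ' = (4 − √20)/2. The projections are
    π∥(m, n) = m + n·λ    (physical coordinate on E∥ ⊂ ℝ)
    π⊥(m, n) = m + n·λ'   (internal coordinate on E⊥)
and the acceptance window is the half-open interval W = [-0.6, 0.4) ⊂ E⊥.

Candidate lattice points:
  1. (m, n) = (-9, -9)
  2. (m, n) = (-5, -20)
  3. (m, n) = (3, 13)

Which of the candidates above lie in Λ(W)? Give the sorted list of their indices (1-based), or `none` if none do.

2, 3

Numerically λ ≈ 4.23607 and λ' = −1/λ ≈ -0.23607.
[1] lift (-9,-9): star map gives -6.87539; window check -0.6 ≤ -6.87539 < 0.4 is false → out
[2] lift (-5,-20): star map gives -0.27864; window check -0.6 ≤ -0.27864 < 0.4 is true → IN Λ
[3] lift (3,13): star map gives -0.06888; window check -0.6 ≤ -0.06888 < 0.4 is true → IN Λ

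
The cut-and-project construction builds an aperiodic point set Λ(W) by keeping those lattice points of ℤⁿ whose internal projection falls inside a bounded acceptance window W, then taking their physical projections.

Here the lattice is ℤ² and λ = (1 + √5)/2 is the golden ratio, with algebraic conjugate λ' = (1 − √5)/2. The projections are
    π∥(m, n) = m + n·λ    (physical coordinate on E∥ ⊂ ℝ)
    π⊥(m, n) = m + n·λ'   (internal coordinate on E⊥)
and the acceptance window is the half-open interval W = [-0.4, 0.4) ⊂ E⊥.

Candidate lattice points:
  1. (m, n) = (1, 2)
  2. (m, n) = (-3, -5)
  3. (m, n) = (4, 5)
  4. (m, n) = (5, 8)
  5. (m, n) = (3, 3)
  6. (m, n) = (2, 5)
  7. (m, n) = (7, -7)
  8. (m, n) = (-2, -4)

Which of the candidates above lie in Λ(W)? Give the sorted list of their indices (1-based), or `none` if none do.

1, 2, 4

Compute λ' = (1−√5)/2 = -0.618034, so π⊥(m,n) = m -0.618034·n.
[1] lift (1,2): star map gives -0.236068; window check -0.4 ≤ -0.236068 < 0.4 is true → IN Λ
[2] lift (-3,-5): star map gives 0.090170; window check -0.4 ≤ 0.090170 < 0.4 is true → IN Λ
[3] lift (4,5): star map gives 0.909830; window check -0.4 ≤ 0.909830 < 0.4 is false → out
[4] lift (5,8): star map gives 0.055728; window check -0.4 ≤ 0.055728 < 0.4 is true → IN Λ
[5] lift (3,3): star map gives 1.145898; window check -0.4 ≤ 1.145898 < 0.4 is false → out
[6] lift (2,5): star map gives -1.090170; window check -0.4 ≤ -1.090170 < 0.4 is false → out
[7] lift (7,-7): star map gives 11.326238; window check -0.4 ≤ 11.326238 < 0.4 is false → out
[8] lift (-2,-4): star map gives 0.472136; window check -0.4 ≤ 0.472136 < 0.4 is false → out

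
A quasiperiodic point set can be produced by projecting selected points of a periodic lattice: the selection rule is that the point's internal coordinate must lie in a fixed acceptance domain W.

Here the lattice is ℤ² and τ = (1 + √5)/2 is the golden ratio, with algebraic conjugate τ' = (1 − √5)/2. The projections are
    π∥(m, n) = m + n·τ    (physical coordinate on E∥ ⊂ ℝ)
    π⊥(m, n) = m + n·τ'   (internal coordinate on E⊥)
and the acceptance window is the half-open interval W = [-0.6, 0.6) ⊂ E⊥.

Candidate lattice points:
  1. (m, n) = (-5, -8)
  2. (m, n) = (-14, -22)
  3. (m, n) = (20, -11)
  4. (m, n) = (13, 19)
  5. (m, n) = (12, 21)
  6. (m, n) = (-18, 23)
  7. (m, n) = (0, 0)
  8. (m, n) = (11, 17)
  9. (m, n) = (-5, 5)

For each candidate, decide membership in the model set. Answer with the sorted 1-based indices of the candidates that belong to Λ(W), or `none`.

1, 2, 7, 8

τ' = (1−√5)/2 ≈ -0.61803.
[1] lift (-5,-8): star map gives -0.05573; window check -0.6 ≤ -0.05573 < 0.6 is true → IN Λ
[2] lift (-14,-22): star map gives -0.40325; window check -0.6 ≤ -0.40325 < 0.6 is true → IN Λ
[3] lift (20,-11): star map gives 26.79837; window check -0.6 ≤ 26.79837 < 0.6 is false → out
[4] lift (13,19): star map gives 1.25735; window check -0.6 ≤ 1.25735 < 0.6 is false → out
[5] lift (12,21): star map gives -0.97871; window check -0.6 ≤ -0.97871 < 0.6 is false → out
[6] lift (-18,23): star map gives -32.21478; window check -0.6 ≤ -32.21478 < 0.6 is false → out
[7] lift (0,0): star map gives 0.00000; window check -0.6 ≤ 0.00000 < 0.6 is true → IN Λ
[8] lift (11,17): star map gives 0.49342; window check -0.6 ≤ 0.49342 < 0.6 is true → IN Λ
[9] lift (-5,5): star map gives -8.09017; window check -0.6 ≤ -8.09017 < 0.6 is false → out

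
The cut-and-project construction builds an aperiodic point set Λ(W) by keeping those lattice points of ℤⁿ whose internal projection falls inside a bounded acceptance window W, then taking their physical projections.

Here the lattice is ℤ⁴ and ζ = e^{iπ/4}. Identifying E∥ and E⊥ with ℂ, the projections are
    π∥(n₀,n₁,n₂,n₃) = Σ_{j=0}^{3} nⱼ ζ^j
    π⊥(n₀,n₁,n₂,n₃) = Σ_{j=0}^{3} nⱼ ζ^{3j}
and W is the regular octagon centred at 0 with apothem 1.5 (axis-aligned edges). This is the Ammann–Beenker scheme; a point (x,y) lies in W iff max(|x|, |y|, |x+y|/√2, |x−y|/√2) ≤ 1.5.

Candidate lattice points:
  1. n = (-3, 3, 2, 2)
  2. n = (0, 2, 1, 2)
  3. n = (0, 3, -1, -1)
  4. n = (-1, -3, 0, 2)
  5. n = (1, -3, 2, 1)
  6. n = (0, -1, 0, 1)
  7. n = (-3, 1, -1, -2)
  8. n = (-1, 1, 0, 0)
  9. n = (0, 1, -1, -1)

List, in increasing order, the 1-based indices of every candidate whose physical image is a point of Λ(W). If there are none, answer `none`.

Internal map: ζ^{3j} for j=0..3 gives (1,0), (−√2/2,√2/2), (0,−1), (√2/2,√2/2).
candidate 1: n = (-3, 3, 2, 2) → π⊥ ≈ (-3.7071, +1.5355); max(|x|,|y|,|x±y|/√2) = 3.7071 > 1.5 ⇒ ∉ W
candidate 2: n = (0, 2, 1, 2) → π⊥ ≈ (+0.0000, +1.8284); max(|x|,|y|,|x±y|/√2) = 1.8284 > 1.5 ⇒ ∉ W
candidate 3: n = (0, 3, -1, -1) → π⊥ ≈ (-2.8284, +2.4142); max(|x|,|y|,|x±y|/√2) = 3.7071 > 1.5 ⇒ ∉ W
candidate 4: n = (-1, -3, 0, 2) → π⊥ ≈ (+2.5355, -0.7071); max(|x|,|y|,|x±y|/√2) = 2.5355 > 1.5 ⇒ ∉ W
candidate 5: n = (1, -3, 2, 1) → π⊥ ≈ (+3.8284, -3.4142); max(|x|,|y|,|x±y|/√2) = 5.1213 > 1.5 ⇒ ∉ W
candidate 6: n = (0, -1, 0, 1) → π⊥ ≈ (+1.4142, +0.0000); max(|x|,|y|,|x±y|/√2) = 1.4142 ≤ 1.5 ⇒ ∈ W
candidate 7: n = (-3, 1, -1, -2) → π⊥ ≈ (-5.1213, +0.2929); max(|x|,|y|,|x±y|/√2) = 5.1213 > 1.5 ⇒ ∉ W
candidate 8: n = (-1, 1, 0, 0) → π⊥ ≈ (-1.7071, +0.7071); max(|x|,|y|,|x±y|/√2) = 1.7071 > 1.5 ⇒ ∉ W
candidate 9: n = (0, 1, -1, -1) → π⊥ ≈ (-1.4142, +1.0000); max(|x|,|y|,|x±y|/√2) = 1.7071 > 1.5 ⇒ ∉ W

6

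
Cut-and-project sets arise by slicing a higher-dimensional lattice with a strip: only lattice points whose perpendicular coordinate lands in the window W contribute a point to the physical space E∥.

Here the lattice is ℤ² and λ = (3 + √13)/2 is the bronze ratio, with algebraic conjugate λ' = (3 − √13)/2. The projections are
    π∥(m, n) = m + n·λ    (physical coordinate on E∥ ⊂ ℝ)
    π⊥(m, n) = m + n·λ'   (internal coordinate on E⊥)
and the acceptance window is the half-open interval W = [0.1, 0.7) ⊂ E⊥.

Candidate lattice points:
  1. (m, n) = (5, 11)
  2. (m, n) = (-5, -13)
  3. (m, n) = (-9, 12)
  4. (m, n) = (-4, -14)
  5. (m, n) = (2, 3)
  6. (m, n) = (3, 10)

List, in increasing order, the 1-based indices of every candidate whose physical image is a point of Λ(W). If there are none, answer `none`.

Compute λ' = (3−√13)/2 = -0.30278, so π⊥(m,n) = m -0.30278·n.
#1 (5,11): internal coord 5 + (11)·λ' = +1.66947; +1.66947 ∉ [0.1, 0.7) → out
#2 (-5,-13): internal coord -5 + (-13)·λ' = -1.06392; -1.06392 ∉ [0.1, 0.7) → out
#3 (-9,12): internal coord -9 + (12)·λ' = -12.63331; -12.63331 ∉ [0.1, 0.7) → out
#4 (-4,-14): internal coord -4 + (-14)·λ' = +0.23886; +0.23886 ∈ [0.1, 0.7) → IN Λ
#5 (2,3): internal coord 2 + (3)·λ' = +1.09167; +1.09167 ∉ [0.1, 0.7) → out
#6 (3,10): internal coord 3 + (10)·λ' = -0.02776; -0.02776 ∉ [0.1, 0.7) → out

4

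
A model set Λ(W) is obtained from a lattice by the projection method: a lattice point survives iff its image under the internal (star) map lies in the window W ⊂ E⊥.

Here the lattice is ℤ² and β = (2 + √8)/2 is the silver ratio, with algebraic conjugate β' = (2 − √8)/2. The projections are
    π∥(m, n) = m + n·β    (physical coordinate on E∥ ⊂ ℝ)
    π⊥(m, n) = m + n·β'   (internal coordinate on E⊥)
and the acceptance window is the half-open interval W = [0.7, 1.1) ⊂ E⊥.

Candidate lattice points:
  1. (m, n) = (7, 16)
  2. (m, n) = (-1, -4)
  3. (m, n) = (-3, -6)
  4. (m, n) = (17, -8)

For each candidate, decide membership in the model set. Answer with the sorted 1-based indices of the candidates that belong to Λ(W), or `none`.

β' = (2−√8)/2 ≈ -0.414214.
[1] lift (7,16): star map gives 0.372583; window check 0.7 ≤ 0.372583 < 1.1 is false → out
[2] lift (-1,-4): star map gives 0.656854; window check 0.7 ≤ 0.656854 < 1.1 is false → out
[3] lift (-3,-6): star map gives -0.514719; window check 0.7 ≤ -0.514719 < 1.1 is false → out
[4] lift (17,-8): star map gives 20.313708; window check 0.7 ≤ 20.313708 < 1.1 is false → out

none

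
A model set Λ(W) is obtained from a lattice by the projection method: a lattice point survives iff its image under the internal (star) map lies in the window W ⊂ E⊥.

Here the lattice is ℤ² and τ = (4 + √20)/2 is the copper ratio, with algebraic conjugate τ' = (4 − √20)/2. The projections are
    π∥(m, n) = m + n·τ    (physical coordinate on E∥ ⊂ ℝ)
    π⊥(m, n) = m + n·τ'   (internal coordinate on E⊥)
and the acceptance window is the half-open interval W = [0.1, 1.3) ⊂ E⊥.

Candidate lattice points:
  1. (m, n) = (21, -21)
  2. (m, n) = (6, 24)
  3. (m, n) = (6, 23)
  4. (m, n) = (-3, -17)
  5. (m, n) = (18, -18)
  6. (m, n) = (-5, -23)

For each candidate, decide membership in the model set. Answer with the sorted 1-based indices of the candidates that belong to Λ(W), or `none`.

2, 3, 4, 6

Compute τ' = (4−√20)/2 = -0.2361, so π⊥(m,n) = m -0.2361·n.
candidate 1: (m,n)=(21,-21) → π∥ = 21-21·τ ≈ -67.9574, π⊥ = 21-21·τ' ≈ 25.9574 ∉ [0.1, 1.3) ⇒ out
candidate 2: (m,n)=(6,24) → π∥ = 6+24·τ ≈ 107.6656, π⊥ = 6+24·τ' ≈ 0.3344 ∈ [0.1, 1.3) ⇒ IN Λ
candidate 3: (m,n)=(6,23) → π∥ = 6+23·τ ≈ 103.4296, π⊥ = 6+23·τ' ≈ 0.5704 ∈ [0.1, 1.3) ⇒ IN Λ
candidate 4: (m,n)=(-3,-17) → π∥ = -3-17·τ ≈ -75.0132, π⊥ = -3-17·τ' ≈ 1.0132 ∈ [0.1, 1.3) ⇒ IN Λ
candidate 5: (m,n)=(18,-18) → π∥ = 18-18·τ ≈ -58.2492, π⊥ = 18-18·τ' ≈ 22.2492 ∉ [0.1, 1.3) ⇒ out
candidate 6: (m,n)=(-5,-23) → π∥ = -5-23·τ ≈ -102.4296, π⊥ = -5-23·τ' ≈ 0.4296 ∈ [0.1, 1.3) ⇒ IN Λ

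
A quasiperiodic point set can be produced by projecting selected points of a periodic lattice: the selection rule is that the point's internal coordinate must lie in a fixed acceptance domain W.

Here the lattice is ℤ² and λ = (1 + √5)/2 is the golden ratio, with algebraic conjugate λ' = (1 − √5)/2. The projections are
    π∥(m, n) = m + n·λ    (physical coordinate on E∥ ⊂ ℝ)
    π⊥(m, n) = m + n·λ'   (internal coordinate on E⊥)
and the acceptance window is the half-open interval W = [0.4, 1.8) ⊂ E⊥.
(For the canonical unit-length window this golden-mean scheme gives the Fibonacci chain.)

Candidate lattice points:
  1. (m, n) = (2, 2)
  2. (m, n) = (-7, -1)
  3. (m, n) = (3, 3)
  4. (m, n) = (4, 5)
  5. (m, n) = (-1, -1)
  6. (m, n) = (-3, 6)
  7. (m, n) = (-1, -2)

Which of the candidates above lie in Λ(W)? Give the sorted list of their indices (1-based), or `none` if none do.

λ' = (1−√5)/2 ≈ -0.61803.
[1] lift (2,2): star map gives 0.76393; window check 0.4 ≤ 0.76393 < 1.8 is true → IN Λ
[2] lift (-7,-1): star map gives -6.38197; window check 0.4 ≤ -6.38197 < 1.8 is false → out
[3] lift (3,3): star map gives 1.14590; window check 0.4 ≤ 1.14590 < 1.8 is true → IN Λ
[4] lift (4,5): star map gives 0.90983; window check 0.4 ≤ 0.90983 < 1.8 is true → IN Λ
[5] lift (-1,-1): star map gives -0.38197; window check 0.4 ≤ -0.38197 < 1.8 is false → out
[6] lift (-3,6): star map gives -6.70820; window check 0.4 ≤ -6.70820 < 1.8 is false → out
[7] lift (-1,-2): star map gives 0.23607; window check 0.4 ≤ 0.23607 < 1.8 is false → out

1, 3, 4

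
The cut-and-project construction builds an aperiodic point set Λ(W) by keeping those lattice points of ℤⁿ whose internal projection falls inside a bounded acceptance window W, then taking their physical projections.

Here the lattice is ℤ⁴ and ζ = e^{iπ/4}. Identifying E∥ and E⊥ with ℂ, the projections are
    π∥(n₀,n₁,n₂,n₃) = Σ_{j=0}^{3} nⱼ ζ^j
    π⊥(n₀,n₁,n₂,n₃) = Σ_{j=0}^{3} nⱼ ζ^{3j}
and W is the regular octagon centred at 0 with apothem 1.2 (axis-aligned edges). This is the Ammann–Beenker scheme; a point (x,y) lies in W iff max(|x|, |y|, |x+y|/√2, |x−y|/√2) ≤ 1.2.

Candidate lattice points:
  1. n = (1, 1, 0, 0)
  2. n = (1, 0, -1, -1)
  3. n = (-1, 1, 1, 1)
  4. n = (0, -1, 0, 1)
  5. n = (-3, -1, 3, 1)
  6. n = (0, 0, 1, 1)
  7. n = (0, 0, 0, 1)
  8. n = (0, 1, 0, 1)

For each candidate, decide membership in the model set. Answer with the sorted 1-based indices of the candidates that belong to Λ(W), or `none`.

1, 2, 3, 6, 7

With ζ = e^{iπ/4} the internal vectors are ζ^0,ζ^3,ζ^6,ζ^9.
#1 (1, 1, 0, 0): internal (0.292893, 0.707107); octagon support 0.707107 vs apothem 1.2 → ∈ W
#2 (1, 0, -1, -1): internal (0.292893, 0.292893); octagon support 0.414214 vs apothem 1.2 → ∈ W
#3 (-1, 1, 1, 1): internal (-1.000000, 0.414214); octagon support 1.000000 vs apothem 1.2 → ∈ W
#4 (0, -1, 0, 1): internal (1.414214, 0.000000); octagon support 1.414214 vs apothem 1.2 → ∉ W
#5 (-3, -1, 3, 1): internal (-1.585786, -3.000000); octagon support 3.242641 vs apothem 1.2 → ∉ W
#6 (0, 0, 1, 1): internal (0.707107, -0.292893); octagon support 0.707107 vs apothem 1.2 → ∈ W
#7 (0, 0, 0, 1): internal (0.707107, 0.707107); octagon support 1.000000 vs apothem 1.2 → ∈ W
#8 (0, 1, 0, 1): internal (0.000000, 1.414214); octagon support 1.414214 vs apothem 1.2 → ∉ W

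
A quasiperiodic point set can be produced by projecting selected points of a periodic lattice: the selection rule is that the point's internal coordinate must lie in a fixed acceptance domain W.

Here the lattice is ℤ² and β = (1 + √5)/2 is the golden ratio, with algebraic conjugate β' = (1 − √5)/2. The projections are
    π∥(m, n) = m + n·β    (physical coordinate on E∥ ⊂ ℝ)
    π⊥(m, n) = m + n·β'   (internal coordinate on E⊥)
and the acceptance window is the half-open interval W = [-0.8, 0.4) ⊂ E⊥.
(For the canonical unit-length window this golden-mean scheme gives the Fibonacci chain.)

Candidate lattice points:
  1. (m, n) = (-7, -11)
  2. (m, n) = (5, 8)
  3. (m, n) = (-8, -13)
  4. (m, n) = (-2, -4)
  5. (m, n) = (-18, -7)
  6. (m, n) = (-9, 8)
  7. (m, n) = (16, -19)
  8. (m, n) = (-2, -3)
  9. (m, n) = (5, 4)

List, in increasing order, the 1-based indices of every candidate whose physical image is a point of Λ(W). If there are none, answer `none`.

1, 2, 3, 8

β' = (1−√5)/2 ≈ -0.6180.
#1 (-7,-11): internal coord -7 + (-11)·β' = -0.2016; -0.2016 ∈ [-0.8, 0.4) → IN Λ
#2 (5,8): internal coord 5 + (8)·β' = +0.0557; +0.0557 ∈ [-0.8, 0.4) → IN Λ
#3 (-8,-13): internal coord -8 + (-13)·β' = +0.0344; +0.0344 ∈ [-0.8, 0.4) → IN Λ
#4 (-2,-4): internal coord -2 + (-4)·β' = +0.4721; +0.4721 ∉ [-0.8, 0.4) → out
#5 (-18,-7): internal coord -18 + (-7)·β' = -13.6738; -13.6738 ∉ [-0.8, 0.4) → out
#6 (-9,8): internal coord -9 + (8)·β' = -13.9443; -13.9443 ∉ [-0.8, 0.4) → out
#7 (16,-19): internal coord 16 + (-19)·β' = +27.7426; +27.7426 ∉ [-0.8, 0.4) → out
#8 (-2,-3): internal coord -2 + (-3)·β' = -0.1459; -0.1459 ∈ [-0.8, 0.4) → IN Λ
#9 (5,4): internal coord 5 + (4)·β' = +2.5279; +2.5279 ∉ [-0.8, 0.4) → out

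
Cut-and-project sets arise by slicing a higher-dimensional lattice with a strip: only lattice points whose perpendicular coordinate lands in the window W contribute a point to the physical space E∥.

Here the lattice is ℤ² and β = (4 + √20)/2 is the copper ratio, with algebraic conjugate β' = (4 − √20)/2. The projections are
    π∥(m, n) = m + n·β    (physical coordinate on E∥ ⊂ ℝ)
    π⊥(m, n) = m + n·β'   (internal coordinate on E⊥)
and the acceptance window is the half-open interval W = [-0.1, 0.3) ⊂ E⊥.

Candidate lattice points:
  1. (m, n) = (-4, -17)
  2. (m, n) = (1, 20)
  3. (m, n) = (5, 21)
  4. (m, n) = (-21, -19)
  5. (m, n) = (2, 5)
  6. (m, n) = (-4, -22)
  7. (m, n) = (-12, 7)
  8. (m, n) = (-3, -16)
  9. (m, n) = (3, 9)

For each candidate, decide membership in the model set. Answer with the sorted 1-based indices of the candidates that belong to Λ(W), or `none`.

Numerically β ≈ 4.236068 and β' = −1/β ≈ -0.236068.
candidate 1: (m,n)=(-4,-17) → π∥ = -4-17·β ≈ -76.013156, π⊥ = -4-17·β' ≈ 0.013156 ∈ [-0.1, 0.3) ⇒ IN Λ
candidate 2: (m,n)=(1,20) → π∥ = 1+20·β ≈ 85.721360, π⊥ = 1+20·β' ≈ -3.721360 ∉ [-0.1, 0.3) ⇒ out
candidate 3: (m,n)=(5,21) → π∥ = 5+21·β ≈ 93.957428, π⊥ = 5+21·β' ≈ 0.042572 ∈ [-0.1, 0.3) ⇒ IN Λ
candidate 4: (m,n)=(-21,-19) → π∥ = -21-19·β ≈ -101.485292, π⊥ = -21-19·β' ≈ -16.514708 ∉ [-0.1, 0.3) ⇒ out
candidate 5: (m,n)=(2,5) → π∥ = 2+5·β ≈ 23.180340, π⊥ = 2+5·β' ≈ 0.819660 ∉ [-0.1, 0.3) ⇒ out
candidate 6: (m,n)=(-4,-22) → π∥ = -4-22·β ≈ -97.193496, π⊥ = -4-22·β' ≈ 1.193496 ∉ [-0.1, 0.3) ⇒ out
candidate 7: (m,n)=(-12,7) → π∥ = -12+7·β ≈ 17.652476, π⊥ = -12+7·β' ≈ -13.652476 ∉ [-0.1, 0.3) ⇒ out
candidate 8: (m,n)=(-3,-16) → π∥ = -3-16·β ≈ -70.777088, π⊥ = -3-16·β' ≈ 0.777088 ∉ [-0.1, 0.3) ⇒ out
candidate 9: (m,n)=(3,9) → π∥ = 3+9·β ≈ 41.124612, π⊥ = 3+9·β' ≈ 0.875388 ∉ [-0.1, 0.3) ⇒ out

1, 3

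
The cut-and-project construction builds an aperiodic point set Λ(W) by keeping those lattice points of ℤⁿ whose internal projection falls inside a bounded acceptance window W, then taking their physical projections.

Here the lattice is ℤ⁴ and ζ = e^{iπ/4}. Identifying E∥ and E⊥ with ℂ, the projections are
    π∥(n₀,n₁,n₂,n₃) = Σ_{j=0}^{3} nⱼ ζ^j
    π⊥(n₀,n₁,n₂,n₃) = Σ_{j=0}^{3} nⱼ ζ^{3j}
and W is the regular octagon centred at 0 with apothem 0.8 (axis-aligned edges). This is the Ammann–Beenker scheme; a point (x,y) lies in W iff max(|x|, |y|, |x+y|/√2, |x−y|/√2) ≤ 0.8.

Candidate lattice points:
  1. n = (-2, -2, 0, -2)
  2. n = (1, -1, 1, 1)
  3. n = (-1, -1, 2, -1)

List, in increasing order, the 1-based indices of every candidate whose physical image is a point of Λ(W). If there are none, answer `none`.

Internal map: ζ^{3j} for j=0..3 gives (1,0), (−√2/2,√2/2), (0,−1), (√2/2,√2/2).
#1 (-2, -2, 0, -2): internal (-2.00000, -2.82843); octagon support 3.41421 vs apothem 0.8 → ∉ W
#2 (1, -1, 1, 1): internal (2.41421, -1.00000); octagon support 2.41421 vs apothem 0.8 → ∉ W
#3 (-1, -1, 2, -1): internal (-1.00000, -3.41421); octagon support 3.41421 vs apothem 0.8 → ∉ W

none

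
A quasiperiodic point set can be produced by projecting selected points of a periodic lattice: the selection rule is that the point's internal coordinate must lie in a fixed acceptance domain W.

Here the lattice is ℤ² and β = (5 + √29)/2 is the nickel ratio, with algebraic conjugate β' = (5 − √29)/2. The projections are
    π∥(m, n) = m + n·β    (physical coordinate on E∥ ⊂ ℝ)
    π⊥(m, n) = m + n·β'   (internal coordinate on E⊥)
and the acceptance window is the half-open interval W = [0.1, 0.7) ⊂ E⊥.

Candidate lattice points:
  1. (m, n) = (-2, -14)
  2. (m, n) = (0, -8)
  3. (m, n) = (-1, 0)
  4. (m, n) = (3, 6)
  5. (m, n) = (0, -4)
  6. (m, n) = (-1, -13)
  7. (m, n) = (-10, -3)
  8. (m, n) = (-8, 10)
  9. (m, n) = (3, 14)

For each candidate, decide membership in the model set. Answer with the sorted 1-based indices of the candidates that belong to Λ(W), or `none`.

1, 9

β' = (5−√29)/2 ≈ -0.1926.
#1 (-2,-14): internal coord -2 + (-14)·β' = +0.6962; +0.6962 ∈ [0.1, 0.7) → IN Λ
#2 (0,-8): internal coord 0 + (-8)·β' = +1.5407; +1.5407 ∉ [0.1, 0.7) → out
#3 (-1,0): internal coord -1 + (0)·β' = -1.0000; -1.0000 ∉ [0.1, 0.7) → out
#4 (3,6): internal coord 3 + (6)·β' = +1.8445; +1.8445 ∉ [0.1, 0.7) → out
#5 (0,-4): internal coord 0 + (-4)·β' = +0.7703; +0.7703 ∉ [0.1, 0.7) → out
#6 (-1,-13): internal coord -1 + (-13)·β' = +1.5036; +1.5036 ∉ [0.1, 0.7) → out
#7 (-10,-3): internal coord -10 + (-3)·β' = -9.4223; -9.4223 ∉ [0.1, 0.7) → out
#8 (-8,10): internal coord -8 + (10)·β' = -9.9258; -9.9258 ∉ [0.1, 0.7) → out
#9 (3,14): internal coord 3 + (14)·β' = +0.3038; +0.3038 ∈ [0.1, 0.7) → IN Λ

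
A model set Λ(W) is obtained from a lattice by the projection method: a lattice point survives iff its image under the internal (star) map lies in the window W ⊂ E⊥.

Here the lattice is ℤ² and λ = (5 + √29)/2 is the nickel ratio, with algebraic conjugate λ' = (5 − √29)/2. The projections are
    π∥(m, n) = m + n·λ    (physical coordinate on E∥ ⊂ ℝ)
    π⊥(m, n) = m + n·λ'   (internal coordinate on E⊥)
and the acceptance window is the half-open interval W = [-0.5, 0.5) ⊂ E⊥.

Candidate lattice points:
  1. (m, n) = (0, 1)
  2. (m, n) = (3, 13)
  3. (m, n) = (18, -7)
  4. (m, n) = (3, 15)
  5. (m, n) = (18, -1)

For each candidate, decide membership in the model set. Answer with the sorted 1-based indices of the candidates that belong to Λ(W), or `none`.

Numerically λ ≈ 5.1926 and λ' = −1/λ ≈ -0.1926.
#1 (0,1): internal coord 0 + (1)·λ' = -0.1926; -0.1926 ∈ [-0.5, 0.5) → IN Λ
#2 (3,13): internal coord 3 + (13)·λ' = +0.4964; +0.4964 ∈ [-0.5, 0.5) → IN Λ
#3 (18,-7): internal coord 18 + (-7)·λ' = +19.3481; +19.3481 ∉ [-0.5, 0.5) → out
#4 (3,15): internal coord 3 + (15)·λ' = +0.1113; +0.1113 ∈ [-0.5, 0.5) → IN Λ
#5 (18,-1): internal coord 18 + (-1)·λ' = +18.1926; +18.1926 ∉ [-0.5, 0.5) → out

1, 2, 4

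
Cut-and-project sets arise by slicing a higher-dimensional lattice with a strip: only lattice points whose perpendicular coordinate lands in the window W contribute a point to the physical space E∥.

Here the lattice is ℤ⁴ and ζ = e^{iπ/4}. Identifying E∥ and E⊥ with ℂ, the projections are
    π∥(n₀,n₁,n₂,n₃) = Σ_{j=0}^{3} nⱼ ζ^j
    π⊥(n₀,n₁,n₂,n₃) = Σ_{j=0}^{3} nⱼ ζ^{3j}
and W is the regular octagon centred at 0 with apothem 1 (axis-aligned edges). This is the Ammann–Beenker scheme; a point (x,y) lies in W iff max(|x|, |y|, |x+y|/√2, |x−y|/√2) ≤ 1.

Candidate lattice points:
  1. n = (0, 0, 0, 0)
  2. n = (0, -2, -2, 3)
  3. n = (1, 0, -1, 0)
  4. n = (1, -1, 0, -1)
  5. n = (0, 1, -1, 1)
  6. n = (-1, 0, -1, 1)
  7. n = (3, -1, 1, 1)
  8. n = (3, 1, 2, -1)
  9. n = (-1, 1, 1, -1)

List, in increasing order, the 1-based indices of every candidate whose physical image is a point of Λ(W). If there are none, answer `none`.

With ζ = e^{iπ/4} the internal vectors are ζ^0,ζ^3,ζ^6,ζ^9.
candidate 1: n = (0, 0, 0, 0) → π⊥ ≈ (+0.0000, +0.0000); max(|x|,|y|,|x±y|/√2) = 0.0000 ≤ 1 ⇒ ∈ W
candidate 2: n = (0, -2, -2, 3) → π⊥ ≈ (+3.5355, +2.7071); max(|x|,|y|,|x±y|/√2) = 4.4142 > 1 ⇒ ∉ W
candidate 3: n = (1, 0, -1, 0) → π⊥ ≈ (+1.0000, +1.0000); max(|x|,|y|,|x±y|/√2) = 1.4142 > 1 ⇒ ∉ W
candidate 4: n = (1, -1, 0, -1) → π⊥ ≈ (+1.0000, -1.4142); max(|x|,|y|,|x±y|/√2) = 1.7071 > 1 ⇒ ∉ W
candidate 5: n = (0, 1, -1, 1) → π⊥ ≈ (+0.0000, +2.4142); max(|x|,|y|,|x±y|/√2) = 2.4142 > 1 ⇒ ∉ W
candidate 6: n = (-1, 0, -1, 1) → π⊥ ≈ (-0.2929, +1.7071); max(|x|,|y|,|x±y|/√2) = 1.7071 > 1 ⇒ ∉ W
candidate 7: n = (3, -1, 1, 1) → π⊥ ≈ (+4.4142, -1.0000); max(|x|,|y|,|x±y|/√2) = 4.4142 > 1 ⇒ ∉ W
candidate 8: n = (3, 1, 2, -1) → π⊥ ≈ (+1.5858, -2.0000); max(|x|,|y|,|x±y|/√2) = 2.5355 > 1 ⇒ ∉ W
candidate 9: n = (-1, 1, 1, -1) → π⊥ ≈ (-2.4142, -1.0000); max(|x|,|y|,|x±y|/√2) = 2.4142 > 1 ⇒ ∉ W

1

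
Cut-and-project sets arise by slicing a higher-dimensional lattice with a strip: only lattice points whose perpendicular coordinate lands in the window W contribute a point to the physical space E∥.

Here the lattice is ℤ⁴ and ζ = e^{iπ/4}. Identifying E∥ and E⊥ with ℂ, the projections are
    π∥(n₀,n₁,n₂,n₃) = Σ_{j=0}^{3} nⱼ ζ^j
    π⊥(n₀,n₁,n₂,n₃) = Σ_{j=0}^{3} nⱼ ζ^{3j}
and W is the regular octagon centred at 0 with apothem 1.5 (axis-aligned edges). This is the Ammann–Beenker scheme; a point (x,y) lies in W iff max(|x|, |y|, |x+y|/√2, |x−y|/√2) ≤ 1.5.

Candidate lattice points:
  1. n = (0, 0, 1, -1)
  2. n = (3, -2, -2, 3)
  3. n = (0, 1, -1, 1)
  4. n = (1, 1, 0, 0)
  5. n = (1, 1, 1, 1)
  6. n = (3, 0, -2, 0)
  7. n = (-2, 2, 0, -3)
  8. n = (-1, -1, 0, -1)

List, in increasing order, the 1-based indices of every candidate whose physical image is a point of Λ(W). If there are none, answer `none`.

4, 5

π⊥(n) = n₀ + n₁ζ³ + n₂ζ⁶ + n₃ζ⁹ where ζ = e^{iπ/4}.
candidate 1: n = (0, 0, 1, -1) → π⊥ ≈ (-0.707107, -1.707107); max(|x|,|y|,|x±y|/√2) = 1.707107 > 1.5 ⇒ ∉ W
candidate 2: n = (3, -2, -2, 3) → π⊥ ≈ (+6.535534, +2.707107); max(|x|,|y|,|x±y|/√2) = 6.535534 > 1.5 ⇒ ∉ W
candidate 3: n = (0, 1, -1, 1) → π⊥ ≈ (+0.000000, +2.414214); max(|x|,|y|,|x±y|/√2) = 2.414214 > 1.5 ⇒ ∉ W
candidate 4: n = (1, 1, 0, 0) → π⊥ ≈ (+0.292893, +0.707107); max(|x|,|y|,|x±y|/√2) = 0.707107 ≤ 1.5 ⇒ ∈ W
candidate 5: n = (1, 1, 1, 1) → π⊥ ≈ (+1.000000, +0.414214); max(|x|,|y|,|x±y|/√2) = 1.000000 ≤ 1.5 ⇒ ∈ W
candidate 6: n = (3, 0, -2, 0) → π⊥ ≈ (+3.000000, +2.000000); max(|x|,|y|,|x±y|/√2) = 3.535534 > 1.5 ⇒ ∉ W
candidate 7: n = (-2, 2, 0, -3) → π⊥ ≈ (-5.535534, -0.707107); max(|x|,|y|,|x±y|/√2) = 5.535534 > 1.5 ⇒ ∉ W
candidate 8: n = (-1, -1, 0, -1) → π⊥ ≈ (-1.000000, -1.414214); max(|x|,|y|,|x±y|/√2) = 1.707107 > 1.5 ⇒ ∉ W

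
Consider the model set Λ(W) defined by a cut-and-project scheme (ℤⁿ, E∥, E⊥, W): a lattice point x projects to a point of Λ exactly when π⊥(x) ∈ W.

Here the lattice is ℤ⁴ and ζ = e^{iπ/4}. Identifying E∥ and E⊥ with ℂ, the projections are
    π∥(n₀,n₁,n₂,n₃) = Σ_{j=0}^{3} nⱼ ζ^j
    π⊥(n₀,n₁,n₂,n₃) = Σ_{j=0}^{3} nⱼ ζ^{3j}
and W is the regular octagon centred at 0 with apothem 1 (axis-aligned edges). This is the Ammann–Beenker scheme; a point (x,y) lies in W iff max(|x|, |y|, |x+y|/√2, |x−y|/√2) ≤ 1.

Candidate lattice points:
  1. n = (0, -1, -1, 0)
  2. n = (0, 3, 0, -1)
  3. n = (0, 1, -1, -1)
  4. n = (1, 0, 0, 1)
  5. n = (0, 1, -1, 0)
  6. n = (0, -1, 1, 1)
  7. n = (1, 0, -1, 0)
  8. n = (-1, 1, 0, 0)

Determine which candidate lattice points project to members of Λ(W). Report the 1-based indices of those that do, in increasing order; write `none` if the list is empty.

Internal map: ζ^{3j} for j=0..3 gives (1,0), (−√2/2,√2/2), (0,−1), (√2/2,√2/2).
candidate 1: n = (0, -1, -1, 0) → π⊥ ≈ (+0.7071, +0.2929); max(|x|,|y|,|x±y|/√2) = 0.7071 ≤ 1 ⇒ ∈ W
candidate 2: n = (0, 3, 0, -1) → π⊥ ≈ (-2.8284, +1.4142); max(|x|,|y|,|x±y|/√2) = 3.0000 > 1 ⇒ ∉ W
candidate 3: n = (0, 1, -1, -1) → π⊥ ≈ (-1.4142, +1.0000); max(|x|,|y|,|x±y|/√2) = 1.7071 > 1 ⇒ ∉ W
candidate 4: n = (1, 0, 0, 1) → π⊥ ≈ (+1.7071, +0.7071); max(|x|,|y|,|x±y|/√2) = 1.7071 > 1 ⇒ ∉ W
candidate 5: n = (0, 1, -1, 0) → π⊥ ≈ (-0.7071, +1.7071); max(|x|,|y|,|x±y|/√2) = 1.7071 > 1 ⇒ ∉ W
candidate 6: n = (0, -1, 1, 1) → π⊥ ≈ (+1.4142, -1.0000); max(|x|,|y|,|x±y|/√2) = 1.7071 > 1 ⇒ ∉ W
candidate 7: n = (1, 0, -1, 0) → π⊥ ≈ (+1.0000, +1.0000); max(|x|,|y|,|x±y|/√2) = 1.4142 > 1 ⇒ ∉ W
candidate 8: n = (-1, 1, 0, 0) → π⊥ ≈ (-1.7071, +0.7071); max(|x|,|y|,|x±y|/√2) = 1.7071 > 1 ⇒ ∉ W

1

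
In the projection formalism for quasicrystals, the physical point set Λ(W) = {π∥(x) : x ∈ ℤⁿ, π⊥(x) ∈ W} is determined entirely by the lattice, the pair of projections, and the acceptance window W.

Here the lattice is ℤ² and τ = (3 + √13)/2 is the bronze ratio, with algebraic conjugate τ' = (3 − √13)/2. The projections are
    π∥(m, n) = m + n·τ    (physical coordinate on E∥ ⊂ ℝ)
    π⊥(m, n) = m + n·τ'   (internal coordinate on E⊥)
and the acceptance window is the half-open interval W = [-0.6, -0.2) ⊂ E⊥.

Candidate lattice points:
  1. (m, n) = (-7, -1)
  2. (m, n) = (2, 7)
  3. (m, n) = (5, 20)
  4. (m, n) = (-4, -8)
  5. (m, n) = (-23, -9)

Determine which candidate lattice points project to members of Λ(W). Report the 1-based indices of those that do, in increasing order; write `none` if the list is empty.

none

τ' = (3−√13)/2 ≈ -0.3028.
#1 (-7,-1): internal coord -7 + (-1)·τ' = -6.6972; -6.6972 ∉ [-0.6, -0.2) → out
#2 (2,7): internal coord 2 + (7)·τ' = -0.1194; -0.1194 ∉ [-0.6, -0.2) → out
#3 (5,20): internal coord 5 + (20)·τ' = -1.0555; -1.0555 ∉ [-0.6, -0.2) → out
#4 (-4,-8): internal coord -4 + (-8)·τ' = -1.5778; -1.5778 ∉ [-0.6, -0.2) → out
#5 (-23,-9): internal coord -23 + (-9)·τ' = -20.2750; -20.2750 ∉ [-0.6, -0.2) → out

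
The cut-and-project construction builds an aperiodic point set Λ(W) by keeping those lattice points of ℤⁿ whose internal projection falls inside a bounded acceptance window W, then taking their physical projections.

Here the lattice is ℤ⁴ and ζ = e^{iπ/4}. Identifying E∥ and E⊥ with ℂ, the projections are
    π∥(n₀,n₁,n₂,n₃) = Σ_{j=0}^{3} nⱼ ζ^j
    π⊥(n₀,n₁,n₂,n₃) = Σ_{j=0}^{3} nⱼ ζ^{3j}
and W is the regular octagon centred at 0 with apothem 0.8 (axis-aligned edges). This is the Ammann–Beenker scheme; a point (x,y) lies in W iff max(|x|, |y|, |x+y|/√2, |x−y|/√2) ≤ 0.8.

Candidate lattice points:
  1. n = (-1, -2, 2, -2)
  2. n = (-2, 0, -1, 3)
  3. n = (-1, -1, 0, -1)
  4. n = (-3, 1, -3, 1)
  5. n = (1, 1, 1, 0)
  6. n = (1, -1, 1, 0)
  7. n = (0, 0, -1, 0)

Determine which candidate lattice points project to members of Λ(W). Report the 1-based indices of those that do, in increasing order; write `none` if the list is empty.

With ζ = e^{iπ/4} the internal vectors are ζ^0,ζ^3,ζ^6,ζ^9.
candidate 1: n = (-1, -2, 2, -2) → π⊥ ≈ (-1.000000, -4.828427); max(|x|,|y|,|x±y|/√2) = 4.828427 > 0.8 ⇒ ∉ W
candidate 2: n = (-2, 0, -1, 3) → π⊥ ≈ (+0.121320, +3.121320); max(|x|,|y|,|x±y|/√2) = 3.121320 > 0.8 ⇒ ∉ W
candidate 3: n = (-1, -1, 0, -1) → π⊥ ≈ (-1.000000, -1.414214); max(|x|,|y|,|x±y|/√2) = 1.707107 > 0.8 ⇒ ∉ W
candidate 4: n = (-3, 1, -3, 1) → π⊥ ≈ (-3.000000, +4.414214); max(|x|,|y|,|x±y|/√2) = 5.242641 > 0.8 ⇒ ∉ W
candidate 5: n = (1, 1, 1, 0) → π⊥ ≈ (+0.292893, -0.292893); max(|x|,|y|,|x±y|/√2) = 0.414214 ≤ 0.8 ⇒ ∈ W
candidate 6: n = (1, -1, 1, 0) → π⊥ ≈ (+1.707107, -1.707107); max(|x|,|y|,|x±y|/√2) = 2.414214 > 0.8 ⇒ ∉ W
candidate 7: n = (0, 0, -1, 0) → π⊥ ≈ (+0.000000, +1.000000); max(|x|,|y|,|x±y|/√2) = 1.000000 > 0.8 ⇒ ∉ W

5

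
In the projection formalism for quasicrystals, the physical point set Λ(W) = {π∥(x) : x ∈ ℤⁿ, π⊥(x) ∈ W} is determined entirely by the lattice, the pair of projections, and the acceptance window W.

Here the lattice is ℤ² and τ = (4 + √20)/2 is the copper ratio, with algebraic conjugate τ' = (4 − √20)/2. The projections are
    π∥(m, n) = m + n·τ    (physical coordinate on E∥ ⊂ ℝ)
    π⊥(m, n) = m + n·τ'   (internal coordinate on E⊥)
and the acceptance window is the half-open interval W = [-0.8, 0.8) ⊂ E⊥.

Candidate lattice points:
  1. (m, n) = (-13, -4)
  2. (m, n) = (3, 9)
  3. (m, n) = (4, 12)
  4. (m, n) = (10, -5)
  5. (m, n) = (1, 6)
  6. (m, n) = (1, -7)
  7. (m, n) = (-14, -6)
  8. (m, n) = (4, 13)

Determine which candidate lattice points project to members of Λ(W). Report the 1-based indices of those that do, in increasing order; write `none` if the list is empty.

5

Compute τ' = (4−√20)/2 = -0.2361, so π⊥(m,n) = m -0.2361·n.
candidate 1: (m,n)=(-13,-4) → π∥ = -13-4·τ ≈ -29.9443, π⊥ = -13-4·τ' ≈ -12.0557 ∉ [-0.8, 0.8) ⇒ out
candidate 2: (m,n)=(3,9) → π∥ = 3+9·τ ≈ 41.1246, π⊥ = 3+9·τ' ≈ 0.8754 ∉ [-0.8, 0.8) ⇒ out
candidate 3: (m,n)=(4,12) → π∥ = 4+12·τ ≈ 54.8328, π⊥ = 4+12·τ' ≈ 1.1672 ∉ [-0.8, 0.8) ⇒ out
candidate 4: (m,n)=(10,-5) → π∥ = 10-5·τ ≈ -11.1803, π⊥ = 10-5·τ' ≈ 11.1803 ∉ [-0.8, 0.8) ⇒ out
candidate 5: (m,n)=(1,6) → π∥ = 1+6·τ ≈ 26.4164, π⊥ = 1+6·τ' ≈ -0.4164 ∈ [-0.8, 0.8) ⇒ IN Λ
candidate 6: (m,n)=(1,-7) → π∥ = 1-7·τ ≈ -28.6525, π⊥ = 1-7·τ' ≈ 2.6525 ∉ [-0.8, 0.8) ⇒ out
candidate 7: (m,n)=(-14,-6) → π∥ = -14-6·τ ≈ -39.4164, π⊥ = -14-6·τ' ≈ -12.5836 ∉ [-0.8, 0.8) ⇒ out
candidate 8: (m,n)=(4,13) → π∥ = 4+13·τ ≈ 59.0689, π⊥ = 4+13·τ' ≈ 0.9311 ∉ [-0.8, 0.8) ⇒ out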